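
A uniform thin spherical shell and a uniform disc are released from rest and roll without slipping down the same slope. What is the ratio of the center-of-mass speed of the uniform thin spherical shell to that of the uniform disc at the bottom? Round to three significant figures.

v_ratio ≈ 0.949

Each satisfies Mgh = ½(1+k)Mv² with k = I/(MR²), so v ∝ 1/√(1+k).
For the uniform thin spherical shell k = 2/3; for the uniform disc k = 0.5.
v₁/v₂ = √((1+k₂)/(1+k₁)) = √(1.5/1.667) ≈ 0.949.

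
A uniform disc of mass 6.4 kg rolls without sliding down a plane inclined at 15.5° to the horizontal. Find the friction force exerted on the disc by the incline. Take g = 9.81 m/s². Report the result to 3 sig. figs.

The moment of inertia is (1/2)MR², giving k ≡ I/(MR²) = 0.5.
Newton's second law down the slope: Mg sinθ − f = Ma. The torque equation fR = Iα (with α = a/R) gives f = kMa.
Combining, a = g sinθ/(1+k) and f = kMa = kMg sinθ/(1+k).
f = 0.5 × 6.4 × 9.81 × sin15.5° / 1.5 ≈ 5.59 N.

f ≈ 5.59 N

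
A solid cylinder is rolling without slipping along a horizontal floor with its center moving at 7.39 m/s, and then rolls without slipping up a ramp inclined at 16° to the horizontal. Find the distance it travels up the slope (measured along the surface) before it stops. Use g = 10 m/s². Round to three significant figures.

Here I = (1/2)MR², so the shape factor k = I/(MR²) = 0.5.
Since it rolls without slipping, ω = v/R and KE = ½Mv² + ½Iω² = ½(1+k)Mv² = (3/4)Mv².
Setting this equal to Mgh gives the vertical rise h = (1+k)v₀²/(2g) = 1.5×7.39²/(2×10) = 4.096 m.
The distance along the slope is d = h/sinθ = 4.096/sin16° ≈ 14.9 m.

d ≈ 14.9 m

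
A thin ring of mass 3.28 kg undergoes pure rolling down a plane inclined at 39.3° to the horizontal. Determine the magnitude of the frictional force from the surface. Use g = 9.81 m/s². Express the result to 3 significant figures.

f ≈ 10.2 N

For this body I = MR², i.e. k = I/(MR²) = 1.
Newton's second law down the slope: Mg sinθ − f = Ma. The torque equation fR = Iα (with α = a/R) gives f = kMa.
Combining, a = g sinθ/(1+k) and f = kMa = kMg sinθ/(1+k).
f = 1 × 3.28 × 9.81 × sin39.3° / 2 ≈ 10.2 N.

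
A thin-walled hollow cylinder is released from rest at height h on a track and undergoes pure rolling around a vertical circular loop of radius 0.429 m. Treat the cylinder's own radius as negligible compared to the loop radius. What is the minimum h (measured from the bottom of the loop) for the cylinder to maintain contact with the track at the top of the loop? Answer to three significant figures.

The moment of inertia is MR², giving k ≡ I/(MR²) = 1.
At the top, contact is just lost when gravity alone supplies the centripetal force: Mg = Mv_top²/r, i.e. v_top² = gr.
With ω = v/R, the kinetic energy at speed v is ½(1+k)Mv² = Mv².
Energy conservation from release (height h) to the top (height 2r): Mgh = Mg(2r) + M·gr.
Thus h_min = 2r + (1+k)r/2 = r(2 + 2/2) = 0.429 × 3 ≈ 1.29 m.

h_min ≈ 1.29 m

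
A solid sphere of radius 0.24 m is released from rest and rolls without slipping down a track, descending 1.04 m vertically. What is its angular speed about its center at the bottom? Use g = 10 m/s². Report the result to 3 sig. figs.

ω ≈ 16.1 rad/s

Here I = (2/5)MR², so the shape factor k = I/(MR²) = 0.4.
Pure rolling means v = ωR; then KE = ½Mv² + ½I(v/R)² = ½(1+k)Mv² = (7/10)Mv².
Energy conservation Mgh = ½(1+k)Mv² gives v = √(2gh/(1+k)) = √(2 × 10 × 1.04 / 1.4) = 3.854 m/s.
Then ω = v/R = 3.854 / 0.24 ≈ 16.1 rad/s.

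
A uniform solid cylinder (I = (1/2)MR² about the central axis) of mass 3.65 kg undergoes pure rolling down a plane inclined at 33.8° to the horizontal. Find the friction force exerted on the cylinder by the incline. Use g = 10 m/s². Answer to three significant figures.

For this body I = (1/2)MR², i.e. k = I/(MR²) = 0.5.
Newton's second law down the slope: Mg sinθ − f = Ma. The torque equation fR = Iα (with α = a/R) gives f = kMa.
Combining, a = g sinθ/(1+k) and f = kMa = kMg sinθ/(1+k).
f = 0.5 × 3.65 × 10 × sin33.8° / 1.5 ≈ 6.77 N.

f ≈ 6.77 N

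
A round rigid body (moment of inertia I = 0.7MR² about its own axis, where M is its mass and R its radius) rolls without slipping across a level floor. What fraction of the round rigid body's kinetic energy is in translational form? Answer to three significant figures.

For this body I = 0.7MR², i.e. k = I/(MR²) = 0.7.
Since ω = v/R, the translational part is ½Mv² and the rotational part is ½I(v/R)² = ½kMv²; the total is ½(1+k)Mv².
The translational fraction is therefore 1/(1+k) = 1/1.7 ≈ 0.588.

fraction ≈ 0.588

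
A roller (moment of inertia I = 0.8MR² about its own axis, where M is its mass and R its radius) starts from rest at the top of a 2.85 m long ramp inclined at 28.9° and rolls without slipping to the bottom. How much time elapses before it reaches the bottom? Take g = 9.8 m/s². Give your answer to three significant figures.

t ≈ 1.47 s

With I = 0.8MR², the ratio k = I/(MR²) is 0.8.
Translational: Mg sinθ − f = Ma. Rotational about the CM: fR = Iα = kMRa, so f = kMa.
Hence a = g sinθ/(1+k) = 9.8×sin28.9°/1.8 = 2.631 m/s².
With constant a from rest, t = √(2L/a) = √(2·2.85/2.631) ≈ 1.47 s.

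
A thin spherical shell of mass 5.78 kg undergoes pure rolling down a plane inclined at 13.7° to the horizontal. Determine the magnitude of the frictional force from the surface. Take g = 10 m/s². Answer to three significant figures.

Here I = (2/3)MR², so the shape factor k = I/(MR²) = 2/3.
Newton's second law down the slope: Mg sinθ − f = Ma. The torque equation fR = Iα (with α = a/R) gives f = kMa.
Combining, a = g sinθ/(1+k) and f = kMa = kMg sinθ/(1+k).
f = (2/3) × 5.78 × 10 × sin13.7° / 1.667 ≈ 5.48 N.

f ≈ 5.48 N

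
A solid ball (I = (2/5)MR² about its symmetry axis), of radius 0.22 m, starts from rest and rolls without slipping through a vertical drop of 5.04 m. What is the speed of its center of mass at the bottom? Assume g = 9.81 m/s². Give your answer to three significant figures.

v ≈ 8.40 m/s

The moment of inertia is (2/5)MR², giving k ≡ I/(MR²) = 0.4.
The rolling condition ω = v/R makes the rotational term ½I(v/R)² = ½kMv², so KE_total = ½(1+k)Mv² = (7/10)Mv².
Energy conservation: Mgh = (7/10)Mv², so v = √(2gh/(1+k)) = √(2 × 9.81 × 5.04 / 1.4) ≈ 8.40 m/s.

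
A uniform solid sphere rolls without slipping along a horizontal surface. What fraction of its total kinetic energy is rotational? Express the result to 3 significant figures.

fraction ≈ 0.286

The moment of inertia is (2/5)MR², giving k ≡ I/(MR²) = 0.4.
Since ω = v/R, the translational part is ½Mv² and the rotational part is ½I(v/R)² = ½kMv²; the total is ½(1+k)Mv².
The rotational fraction is therefore k/(1+k) = 0.4/1.4 ≈ 0.286.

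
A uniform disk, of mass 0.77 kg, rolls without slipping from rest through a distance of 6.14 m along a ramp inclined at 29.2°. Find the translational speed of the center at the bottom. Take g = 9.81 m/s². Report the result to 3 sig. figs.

v ≈ 6.26 m/s

Here I = (1/2)MR², so the shape factor k = I/(MR²) = 0.5.
Since it rolls without slipping, ω = v/R and KE = ½Mv² + ½Iω² = ½(1+k)Mv² = (3/4)Mv².
The vertical drop is h = L sinθ = 6.14 × sin29.2° = 2.995 m.
Energy conservation: Mgh = (3/4)Mv², so v = √(2gh/(1+k)) = √(2 × 9.81 × 2.995 / 1.5) ≈ 6.26 m/s.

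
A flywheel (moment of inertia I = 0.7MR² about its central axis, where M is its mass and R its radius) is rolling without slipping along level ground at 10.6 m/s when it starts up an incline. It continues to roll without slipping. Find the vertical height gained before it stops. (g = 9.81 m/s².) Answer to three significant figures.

For this body I = 0.7MR², i.e. k = I/(MR²) = 0.7.
Rolling without slipping gives ω = v/R, so the total kinetic energy is ½Mv² + ½Iω² = ½(1+k)Mv² = (17/20)Mv².
All of this converts to potential energy at the highest point: (17/20)Mv₀² = Mgh.
Thus h = (1+k)v₀²/(2g) = 1.7 × 10.6² / (2 × 9.81) ≈ 9.74 m.

h ≈ 9.74 m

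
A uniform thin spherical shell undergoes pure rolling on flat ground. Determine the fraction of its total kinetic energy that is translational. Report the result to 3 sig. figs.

With I = (2/3)MR², the ratio k = I/(MR²) is 2/3.
Since ω = v/R, the translational part is ½Mv² and the rotational part is ½I(v/R)² = ½kMv²; the total is ½(1+k)Mv².
The translational fraction is therefore 1/(1+k) = 1/1.667 ≈ 0.600.

fraction ≈ 0.600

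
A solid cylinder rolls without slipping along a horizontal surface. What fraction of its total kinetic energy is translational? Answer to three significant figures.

fraction ≈ 0.667

With I = (1/2)MR², the ratio k = I/(MR²) is 0.5.
Since ω = v/R, the translational part is ½Mv² and the rotational part is ½I(v/R)² = ½kMv²; the total is ½(1+k)Mv².
The translational fraction is therefore 1/(1+k) = 1/1.5 ≈ 0.667.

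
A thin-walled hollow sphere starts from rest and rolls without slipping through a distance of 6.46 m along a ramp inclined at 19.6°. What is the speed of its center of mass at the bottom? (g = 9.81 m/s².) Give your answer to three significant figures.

v ≈ 5.05 m/s

Here I = (2/3)MR², so the shape factor k = I/(MR²) = 2/3.
The rolling condition ω = v/R makes the rotational term ½I(v/R)² = ½kMv², so KE_total = ½(1+k)Mv² = (5/6)Mv².
The vertical drop is h = L sinθ = 6.46 × sin19.6° = 2.167 m.
Setting Mgh = (5/6)Mv² gives v = √(2gh/(1+k)) = √(2·9.81·2.167/1.667) ≈ 5.05 m/s.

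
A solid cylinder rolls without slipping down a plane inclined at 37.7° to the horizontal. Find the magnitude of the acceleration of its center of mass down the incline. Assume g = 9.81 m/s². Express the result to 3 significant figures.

For this body I = (1/2)MR², i.e. k = I/(MR²) = 0.5.
Newton's second law down the slope: Mg sinθ − f = Ma. The torque equation fR = Iα (with α = a/R) gives f = kMa.
Eliminating f: Mg sinθ = (1+k)Ma, so a = g sinθ/(1+k) = 9.81 × sin37.7° / 1.5 ≈ 4.00 m/s².

a ≈ 4.00 m/s²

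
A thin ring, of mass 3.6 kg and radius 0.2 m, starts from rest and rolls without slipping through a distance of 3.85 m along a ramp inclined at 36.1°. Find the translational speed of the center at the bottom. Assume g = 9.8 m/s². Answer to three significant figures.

v ≈ 4.71 m/s

With I = MR², the ratio k = I/(MR²) is 1.
Rolling without slipping gives ω = v/R, so the total kinetic energy is ½Mv² + ½Iω² = ½(1+k)Mv² = Mv².
The vertical drop is h = L sinθ = 3.85 × sin36.1° = 2.268 m.
Energy conservation: Mgh = Mv², so v = √(2gh/(1+k)) = √(2 × 9.8 × 2.268 / 2) ≈ 4.71 m/s.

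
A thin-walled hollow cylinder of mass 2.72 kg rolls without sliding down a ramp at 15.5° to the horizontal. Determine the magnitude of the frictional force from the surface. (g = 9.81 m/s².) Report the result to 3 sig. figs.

f ≈ 3.57 N

For this body I = MR², i.e. k = I/(MR²) = 1.
Along the incline Mg sinθ − f = Ma, and torque about the center fR = Iα = kMR²(a/R) gives f = kMa.
Combining, a = g sinθ/(1+k) and f = kMa = kMg sinθ/(1+k).
f = 1 × 2.72 × 9.81 × sin15.5° / 2 ≈ 3.57 N.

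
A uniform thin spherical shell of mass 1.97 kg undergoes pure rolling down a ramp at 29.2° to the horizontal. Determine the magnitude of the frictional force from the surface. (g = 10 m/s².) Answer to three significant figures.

With I = (2/3)MR², the ratio k = I/(MR²) is 2/3.
Newton's second law down the slope: Mg sinθ − f = Ma. The torque equation fR = Iα (with α = a/R) gives f = kMa.
Combining, a = g sinθ/(1+k) and f = kMa = kMg sinθ/(1+k).
f = (2/3) × 1.97 × 10 × sin29.2° / 1.667 ≈ 3.84 N.

f ≈ 3.84 N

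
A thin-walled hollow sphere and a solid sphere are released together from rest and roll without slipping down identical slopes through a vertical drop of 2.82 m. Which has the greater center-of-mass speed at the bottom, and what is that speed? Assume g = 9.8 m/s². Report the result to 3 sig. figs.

the solid sphere, at v ≈ 6.28 m/s

For rolling without slipping, Mgh = ½(1+k)Mv² where k = I/(MR²), so v = √(2gh/(1+k)).
Thin-walled hollow sphere: k = 2/3, giving v = √(2×9.8×2.82/1.667) = 5.759 m/s.
Solid sphere: k = 0.4, giving v = √(2×9.8×2.82/1.4) = 6.283 m/s.
The smaller k wins: the solid sphere, at ≈ 6.28 m/s.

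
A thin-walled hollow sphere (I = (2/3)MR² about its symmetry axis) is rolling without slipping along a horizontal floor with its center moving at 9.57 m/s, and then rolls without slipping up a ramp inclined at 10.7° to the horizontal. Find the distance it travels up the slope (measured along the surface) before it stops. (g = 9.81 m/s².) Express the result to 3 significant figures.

d ≈ 41.9 m

With I = (2/3)MR², the ratio k = I/(MR²) is 2/3.
Since it rolls without slipping, ω = v/R and KE = ½Mv² + ½Iω² = ½(1+k)Mv² = (5/6)Mv².
Setting this equal to Mgh gives the vertical rise h = (1+k)v₀²/(2g) = 1.667×9.57²/(2×9.81) = 7.78 m.
The distance along the slope is d = h/sinθ = 7.78/sin10.7° ≈ 41.9 m.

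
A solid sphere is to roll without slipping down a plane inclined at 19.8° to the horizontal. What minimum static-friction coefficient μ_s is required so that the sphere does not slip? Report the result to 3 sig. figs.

μ_min ≈ 0.103

For this body I = (2/5)MR², i.e. k = I/(MR²) = 0.4.
Along the incline Mg sinθ − f = Ma, and torque about the center fR = Iα = kMR²(a/R) gives f = kMa.
These give a = g sinθ/(1+k) and the required friction f = kMg sinθ/(1+k).
The normal force is N = Mg cosθ, so μ_min = f/N = k tanθ/(1+k).
μ_min = 0.4 × tan19.8° / 1.4 ≈ 0.103.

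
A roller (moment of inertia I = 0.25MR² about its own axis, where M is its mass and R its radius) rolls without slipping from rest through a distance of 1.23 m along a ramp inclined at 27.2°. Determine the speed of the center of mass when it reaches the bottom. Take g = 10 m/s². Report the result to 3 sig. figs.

For this body I = 0.25MR², i.e. k = I/(MR²) = 0.25.
The rolling condition ω = v/R makes the rotational term ½I(v/R)² = ½kMv², so KE_total = ½(1+k)Mv² = (5/8)Mv².
The vertical drop is h = L sinθ = 1.23 × sin27.2° = 0.5622 m.
Setting Mgh = (5/8)Mv² gives v = √(2gh/(1+k)) = √(2·10·0.5622/1.25) ≈ 3.00 m/s.

v ≈ 3.00 m/s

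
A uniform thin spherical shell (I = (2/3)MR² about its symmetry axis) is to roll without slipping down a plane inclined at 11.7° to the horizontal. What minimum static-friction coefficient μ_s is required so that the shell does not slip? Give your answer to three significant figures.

μ_min ≈ 0.0828

Here I = (2/3)MR², so the shape factor k = I/(MR²) = 2/3.
Translational: Mg sinθ − f = Ma. Rotational about the CM: fR = Iα = kMRa, so f = kMa.
These give a = g sinθ/(1+k) and the required friction f = kMg sinθ/(1+k).
With N = Mg cosθ, the no-slip condition f ≤ μN gives μ_min = f/N = k tanθ/(1+k).
μ_min = (2/3) × tan11.7° / 1.667 ≈ 0.0828.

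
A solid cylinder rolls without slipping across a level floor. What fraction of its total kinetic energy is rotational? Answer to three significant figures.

For this body I = (1/2)MR², i.e. k = I/(MR²) = 0.5.
With ω = v/R, KE_trans = ½Mv² and KE_rot = ½Iω² = ½kMv², so KE_total = ½(1+k)Mv².
The rotational fraction is therefore k/(1+k) = 0.5/1.5 ≈ 0.333.

fraction ≈ 0.333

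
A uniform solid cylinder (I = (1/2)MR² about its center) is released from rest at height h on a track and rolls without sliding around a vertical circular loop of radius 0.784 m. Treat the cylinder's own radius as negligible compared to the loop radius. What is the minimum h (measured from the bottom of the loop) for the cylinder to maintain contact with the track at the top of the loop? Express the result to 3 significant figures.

Here I = (1/2)MR², so the shape factor k = I/(MR²) = 0.5.
At the top of the loop, the minimum-contact condition is Mg = Mv_top²/r, so v_top² = gr.
With ω = v/R, the kinetic energy at speed v is ½(1+k)Mv² = (3/4)Mv².
Energy conservation from release (height h) to the top (height 2r): Mgh = Mg(2r) + (3/4)M·gr.
Thus h_min = 2r + (1+k)r/2 = r(2 + 1.5/2) = 0.784 × 2.75 ≈ 2.16 m.

h_min ≈ 2.16 m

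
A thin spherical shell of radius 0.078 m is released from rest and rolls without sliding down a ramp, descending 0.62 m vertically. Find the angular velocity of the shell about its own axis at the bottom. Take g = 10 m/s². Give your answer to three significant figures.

ω ≈ 35.0 rad/s

With I = (2/3)MR², the ratio k = I/(MR²) is 2/3.
Rolling without slipping gives ω = v/R, so the total kinetic energy is ½Mv² + ½Iω² = ½(1+k)Mv² = (5/6)Mv².
Energy conservation Mgh = ½(1+k)Mv² gives v = √(2gh/(1+k)) = √(2 × 10 × 0.62 / 1.667) = 2.728 m/s.
Then ω = v/R = 2.728 / 0.078 ≈ 35.0 rad/s.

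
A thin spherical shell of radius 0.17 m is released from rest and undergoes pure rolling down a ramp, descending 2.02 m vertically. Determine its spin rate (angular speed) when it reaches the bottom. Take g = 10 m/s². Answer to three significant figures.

The moment of inertia is (2/3)MR², giving k ≡ I/(MR²) = 2/3.
Since it rolls without slipping, ω = v/R and KE = ½Mv² + ½Iω² = ½(1+k)Mv² = (5/6)Mv².
Energy conservation Mgh = ½(1+k)Mv² gives v = √(2gh/(1+k)) = √(2 × 10 × 2.02 / 1.667) = 4.923 m/s.
Then ω = v/R = 4.923 / 0.17 ≈ 29.0 rad/s.

ω ≈ 29.0 rad/s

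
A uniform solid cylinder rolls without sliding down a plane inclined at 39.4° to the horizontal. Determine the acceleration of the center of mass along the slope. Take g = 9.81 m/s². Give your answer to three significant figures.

a ≈ 4.15 m/s²

The moment of inertia is (1/2)MR², giving k ≡ I/(MR²) = 0.5.
Along the incline Mg sinθ − f = Ma, and torque about the center fR = Iα = kMR²(a/R) gives f = kMa.
Eliminating f: Mg sinθ = (1+k)Ma, so a = g sinθ/(1+k) = 9.81 × sin39.4° / 1.5 ≈ 4.15 m/s².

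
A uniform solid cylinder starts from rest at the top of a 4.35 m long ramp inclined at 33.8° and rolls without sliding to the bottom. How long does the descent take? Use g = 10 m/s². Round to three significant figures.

t ≈ 1.53 s

With I = (1/2)MR², the ratio k = I/(MR²) is 0.5.
Translational: Mg sinθ − f = Ma. Rotational about the CM: fR = Iα = kMRa, so f = kMa.
Hence a = g sinθ/(1+k) = 10×sin33.8°/1.5 = 3.709 m/s².
Starting from rest, L = ½at², so t = √(2L/a) = √(2×4.35/3.709) ≈ 1.53 s.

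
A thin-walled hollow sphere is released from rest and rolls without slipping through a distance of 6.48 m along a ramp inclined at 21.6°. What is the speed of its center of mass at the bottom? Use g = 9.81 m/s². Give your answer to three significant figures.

The moment of inertia is (2/3)MR², giving k ≡ I/(MR²) = 2/3.
Rolling without slipping gives ω = v/R, so the total kinetic energy is ½Mv² + ½Iω² = ½(1+k)Mv² = (5/6)Mv².
The vertical drop is h = L sinθ = 6.48 × sin21.6° = 2.385 m.
Setting Mgh = (5/6)Mv² gives v = √(2gh/(1+k)) = √(2·9.81·2.385/1.667) ≈ 5.30 m/s.

v ≈ 5.30 m/s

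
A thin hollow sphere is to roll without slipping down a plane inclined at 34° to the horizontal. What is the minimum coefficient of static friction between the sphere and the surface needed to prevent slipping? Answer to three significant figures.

μ_min ≈ 0.270

For this body I = (2/3)MR², i.e. k = I/(MR²) = 2/3.
Translational: Mg sinθ − f = Ma. Rotational about the CM: fR = Iα = kMRa, so f = kMa.
These give a = g sinθ/(1+k) and the required friction f = kMg sinθ/(1+k).
The normal force is N = Mg cosθ, so μ_min = f/N = k tanθ/(1+k).
μ_min = (2/3) × tan34° / 1.667 ≈ 0.270.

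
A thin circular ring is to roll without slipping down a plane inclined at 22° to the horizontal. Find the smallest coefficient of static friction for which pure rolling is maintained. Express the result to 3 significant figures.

For this body I = MR², i.e. k = I/(MR²) = 1.
Along the incline Mg sinθ − f = Ma, and torque about the center fR = Iα = kMR²(a/R) gives f = kMa.
These give a = g sinθ/(1+k) and the required friction f = kMg sinθ/(1+k).
With N = Mg cosθ, the no-slip condition f ≤ μN gives μ_min = f/N = k tanθ/(1+k).
μ_min = 1 × tan22° / 2 ≈ 0.202.

μ_min ≈ 0.202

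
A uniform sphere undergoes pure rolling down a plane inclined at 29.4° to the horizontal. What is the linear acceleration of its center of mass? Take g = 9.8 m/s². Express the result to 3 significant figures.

The moment of inertia is (2/5)MR², giving k ≡ I/(MR²) = 0.4.
Translational: Mg sinθ − f = Ma. Rotational about the CM: fR = Iα = kMRa, so f = kMa.
Eliminating f: Mg sinθ = (1+k)Ma, so a = g sinθ/(1+k) = 9.8 × sin29.4° / 1.4 ≈ 3.44 m/s².

a ≈ 3.44 m/s²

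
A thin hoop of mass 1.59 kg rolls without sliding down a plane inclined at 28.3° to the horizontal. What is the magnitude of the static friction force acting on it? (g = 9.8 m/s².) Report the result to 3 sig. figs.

With I = MR², the ratio k = I/(MR²) is 1.
Translational: Mg sinθ − f = Ma. Rotational about the CM: fR = Iα = kMRa, so f = kMa.
Combining, a = g sinθ/(1+k) and f = kMa = kMg sinθ/(1+k).
f = 1 × 1.59 × 9.8 × sin28.3° / 2 ≈ 3.69 N.

f ≈ 3.69 N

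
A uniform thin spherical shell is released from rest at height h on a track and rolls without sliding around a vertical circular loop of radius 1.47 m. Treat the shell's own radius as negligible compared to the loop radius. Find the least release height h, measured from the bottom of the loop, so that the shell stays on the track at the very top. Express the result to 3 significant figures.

h_min ≈ 4.17 m

Here I = (2/3)MR², so the shape factor k = I/(MR²) = 2/3.
At the top, contact is just lost when gravity alone supplies the centripetal force: Mg = Mv_top²/r, i.e. v_top² = gr.
With ω = v/R, the kinetic energy at speed v is ½(1+k)Mv² = (5/6)Mv².
Energy conservation from release (height h) to the top (height 2r): Mgh = Mg(2r) + (5/6)M·gr.
Thus h_min = 2r + (1+k)r/2 = r(2 + 1.667/2) = 1.47 × 2.833 ≈ 4.17 m.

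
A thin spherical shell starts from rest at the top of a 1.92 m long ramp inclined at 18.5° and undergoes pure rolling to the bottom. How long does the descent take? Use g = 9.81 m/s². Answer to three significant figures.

t ≈ 1.43 s

With I = (2/3)MR², the ratio k = I/(MR²) is 2/3.
Along the incline Mg sinθ − f = Ma, and torque about the center fR = Iα = kMR²(a/R) gives f = kMa.
Hence a = g sinθ/(1+k) = 9.81×sin18.5°/1.667 = 1.868 m/s².
Starting from rest, L = ½at², so t = √(2L/a) = √(2×1.92/1.868) ≈ 1.43 s.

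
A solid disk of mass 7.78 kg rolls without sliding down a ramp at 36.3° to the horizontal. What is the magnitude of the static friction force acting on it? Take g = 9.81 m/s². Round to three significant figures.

Here I = (1/2)MR², so the shape factor k = I/(MR²) = 0.5.
Along the incline Mg sinθ − f = Ma, and torque about the center fR = Iα = kMR²(a/R) gives f = kMa.
Combining, a = g sinθ/(1+k) and f = kMa = kMg sinθ/(1+k).
f = 0.5 × 7.78 × 9.81 × sin36.3° / 1.5 ≈ 15.1 N.

f ≈ 15.1 N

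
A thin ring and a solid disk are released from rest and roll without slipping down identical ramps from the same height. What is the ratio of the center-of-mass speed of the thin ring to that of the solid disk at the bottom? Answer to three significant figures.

v_ratio ≈ 0.866

Each satisfies Mgh = ½(1+k)Mv² with k = I/(MR²), so v ∝ 1/√(1+k).
For the thin ring k = 1; for the solid disk k = 0.5.
v₁/v₂ = √((1+k₂)/(1+k₁)) = √(1.5/2) ≈ 0.866.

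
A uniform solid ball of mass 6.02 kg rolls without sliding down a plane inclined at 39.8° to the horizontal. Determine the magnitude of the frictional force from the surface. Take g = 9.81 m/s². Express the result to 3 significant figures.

f ≈ 10.8 N

For this body I = (2/5)MR², i.e. k = I/(MR²) = 0.4.
Newton's second law down the slope: Mg sinθ − f = Ma. The torque equation fR = Iα (with α = a/R) gives f = kMa.
Combining, a = g sinθ/(1+k) and f = kMa = kMg sinθ/(1+k).
f = 0.4 × 6.02 × 9.81 × sin39.8° / 1.4 ≈ 10.8 N.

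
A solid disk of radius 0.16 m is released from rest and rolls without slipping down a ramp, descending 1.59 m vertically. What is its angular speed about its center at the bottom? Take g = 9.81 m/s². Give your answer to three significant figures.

For this body I = (1/2)MR², i.e. k = I/(MR²) = 0.5.
Rolling without slipping gives ω = v/R, so the total kinetic energy is ½Mv² + ½Iω² = ½(1+k)Mv² = (3/4)Mv².
Energy conservation Mgh = ½(1+k)Mv² gives v = √(2gh/(1+k)) = √(2 × 9.81 × 1.59 / 1.5) = 4.56 m/s.
Then ω = v/R = 4.56 / 0.16 ≈ 28.5 rad/s.

ω ≈ 28.5 rad/s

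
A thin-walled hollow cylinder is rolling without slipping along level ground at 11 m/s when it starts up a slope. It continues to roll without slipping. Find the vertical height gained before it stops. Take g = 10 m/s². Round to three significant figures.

h ≈ 12.1 m

Here I = MR², so the shape factor k = I/(MR²) = 1.
Rolling without slipping gives ω = v/R, so the total kinetic energy is ½Mv² + ½Iω² = ½(1+k)Mv² = Mv².
At the top the kinetic energy is zero, so Mv₀² = Mgh.
Thus h = (1+k)v₀²/(2g) = 2 × 11² / (2 × 10) ≈ 12.1 m.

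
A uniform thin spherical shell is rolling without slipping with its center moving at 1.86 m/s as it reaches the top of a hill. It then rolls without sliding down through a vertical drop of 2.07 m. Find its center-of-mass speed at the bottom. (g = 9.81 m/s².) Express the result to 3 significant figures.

v ≈ 5.28 m/s

Here I = (2/3)MR², so the shape factor k = I/(MR²) = 2/3.
Rolling without slipping gives ω = v/R, so the total kinetic energy is ½Mv² + ½Iω² = ½(1+k)Mv² = (5/6)Mv².
Conserving energy between top and bottom: (5/6)Mv² = (5/6)Mv₀² + Mgh, hence v² = v₀² + 2gh/(1+k).
v = √(1.86² + 2×9.81×2.07/1.667) = √27.83 ≈ 5.28 m/s.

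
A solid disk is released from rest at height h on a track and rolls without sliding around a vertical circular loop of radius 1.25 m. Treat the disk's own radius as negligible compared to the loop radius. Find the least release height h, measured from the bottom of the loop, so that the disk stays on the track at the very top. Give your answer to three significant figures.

h_min ≈ 3.44 m

For this body I = (1/2)MR², i.e. k = I/(MR²) = 0.5.
At the top of the loop, the minimum-contact condition is Mg = Mv_top²/r, so v_top² = gr.
With ω = v/R, the kinetic energy at speed v is ½(1+k)Mv² = (3/4)Mv².
Energy conservation from release (height h) to the top (height 2r): Mgh = Mg(2r) + (3/4)M·gr.
Thus h_min = 2r + (1+k)r/2 = r(2 + 1.5/2) = 1.25 × 2.75 ≈ 3.44 m.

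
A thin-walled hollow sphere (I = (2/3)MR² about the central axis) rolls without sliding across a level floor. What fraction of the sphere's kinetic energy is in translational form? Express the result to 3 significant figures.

With I = (2/3)MR², the ratio k = I/(MR²) is 2/3.
Since ω = v/R, the translational part is ½Mv² and the rotational part is ½I(v/R)² = ½kMv²; the total is ½(1+k)Mv².
The translational fraction is therefore 1/(1+k) = 1/1.667 ≈ 0.600.

fraction ≈ 0.600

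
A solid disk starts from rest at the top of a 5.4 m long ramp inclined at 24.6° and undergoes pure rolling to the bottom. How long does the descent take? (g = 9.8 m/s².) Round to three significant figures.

For this body I = (1/2)MR², i.e. k = I/(MR²) = 0.5.
Newton's second law down the slope: Mg sinθ − f = Ma. The torque equation fR = Iα (with α = a/R) gives f = kMa.
Hence a = g sinθ/(1+k) = 9.8×sin24.6°/1.5 = 2.72 m/s².
With constant a from rest, t = √(2L/a) = √(2·5.4/2.72) ≈ 1.99 s.

t ≈ 1.99 s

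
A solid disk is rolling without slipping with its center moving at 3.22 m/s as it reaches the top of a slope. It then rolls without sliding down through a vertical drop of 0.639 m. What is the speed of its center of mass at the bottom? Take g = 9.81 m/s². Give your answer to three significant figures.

v ≈ 4.33 m/s

Here I = (1/2)MR², so the shape factor k = I/(MR²) = 0.5.
Rolling without slipping gives ω = v/R, so the total kinetic energy is ½Mv² + ½Iω² = ½(1+k)Mv² = (3/4)Mv².
Conserving energy between top and bottom: (3/4)Mv² = (3/4)Mv₀² + Mgh, hence v² = v₀² + 2gh/(1+k).
v = √(3.22² + 2×9.81×0.639/1.5) = √18.73 ≈ 4.33 m/s.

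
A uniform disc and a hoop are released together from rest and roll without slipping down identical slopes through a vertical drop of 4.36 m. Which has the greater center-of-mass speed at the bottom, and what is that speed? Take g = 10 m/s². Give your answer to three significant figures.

the uniform disc, at v ≈ 7.62 m/s

For rolling without slipping, Mgh = ½(1+k)Mv² where k = I/(MR²), so v = √(2gh/(1+k)).
Uniform disc: k = 0.5, giving v = √(2×10×4.36/1.5) = 7.625 m/s.
Hoop: k = 1, giving v = √(2×10×4.36/2) = 6.603 m/s.
The smaller k wins: the uniform disc, at ≈ 7.62 m/s.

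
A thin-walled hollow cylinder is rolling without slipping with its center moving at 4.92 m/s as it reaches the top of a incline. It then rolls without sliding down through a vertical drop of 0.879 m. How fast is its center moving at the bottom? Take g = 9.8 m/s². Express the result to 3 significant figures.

Here I = MR², so the shape factor k = I/(MR²) = 1.
Pure rolling means v = ωR; then KE = ½Mv² + ½I(v/R)² = ½(1+k)Mv² = Mv².
Conserving energy between top and bottom: Mv² = Mv₀² + Mgh, hence v² = v₀² + 2gh/(1+k).
v = √(4.92² + 2×9.8×0.879/2) = √32.82 ≈ 5.73 m/s.

v ≈ 5.73 m/s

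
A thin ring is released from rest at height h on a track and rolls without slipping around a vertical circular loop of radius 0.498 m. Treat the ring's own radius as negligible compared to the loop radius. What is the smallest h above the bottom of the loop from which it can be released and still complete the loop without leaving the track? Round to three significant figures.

Here I = MR², so the shape factor k = I/(MR²) = 1.
At the top, contact is just lost when gravity alone supplies the centripetal force: Mg = Mv_top²/r, i.e. v_top² = gr.
With ω = v/R, the kinetic energy at speed v is ½(1+k)Mv² = Mv².
Energy conservation from release (height h) to the top (height 2r): Mgh = Mg(2r) + M·gr.
Thus h_min = 2r + (1+k)r/2 = r(2 + 2/2) = 0.498 × 3 ≈ 1.49 m.

h_min ≈ 1.49 m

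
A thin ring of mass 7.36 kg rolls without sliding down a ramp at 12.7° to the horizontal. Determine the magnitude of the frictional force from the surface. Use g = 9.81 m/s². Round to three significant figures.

f ≈ 7.94 N

The moment of inertia is MR², giving k ≡ I/(MR²) = 1.
Newton's second law down the slope: Mg sinθ − f = Ma. The torque equation fR = Iα (with α = a/R) gives f = kMa.
Combining, a = g sinθ/(1+k) and f = kMa = kMg sinθ/(1+k).
f = 1 × 7.36 × 9.81 × sin12.7° / 2 ≈ 7.94 N.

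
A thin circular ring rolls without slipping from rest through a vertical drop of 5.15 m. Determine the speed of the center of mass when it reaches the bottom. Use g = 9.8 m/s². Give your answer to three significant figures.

v ≈ 7.10 m/s

With I = MR², the ratio k = I/(MR²) is 1.
Pure rolling means v = ωR; then KE = ½Mv² + ½I(v/R)² = ½(1+k)Mv² = Mv².
Energy conservation: Mgh = Mv², so v = √(2gh/(1+k)) = √(2 × 9.8 × 5.15 / 2) ≈ 7.10 m/s.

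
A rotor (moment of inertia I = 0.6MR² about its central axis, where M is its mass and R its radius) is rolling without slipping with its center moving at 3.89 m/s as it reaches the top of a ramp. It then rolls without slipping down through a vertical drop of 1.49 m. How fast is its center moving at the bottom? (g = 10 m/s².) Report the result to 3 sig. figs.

The moment of inertia is 0.6MR², giving k ≡ I/(MR²) = 0.6.
The rolling condition ω = v/R makes the rotational term ½I(v/R)² = ½kMv², so KE_total = ½(1+k)Mv² = (4/5)Mv².
Conserving energy between top and bottom: (4/5)Mv² = (4/5)Mv₀² + Mgh, hence v² = v₀² + 2gh/(1+k).
v = √(3.89² + 2×10×1.49/1.6) = √33.76 ≈ 5.81 m/s.

v ≈ 5.81 m/s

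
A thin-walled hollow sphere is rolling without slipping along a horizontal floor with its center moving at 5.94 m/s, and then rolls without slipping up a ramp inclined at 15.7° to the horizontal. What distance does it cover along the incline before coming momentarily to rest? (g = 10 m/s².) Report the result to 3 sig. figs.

d ≈ 10.9 m

For this body I = (2/3)MR², i.e. k = I/(MR²) = 2/3.
Pure rolling means v = ωR; then KE = ½Mv² + ½I(v/R)² = ½(1+k)Mv² = (5/6)Mv².
Setting this equal to Mgh gives the vertical rise h = (1+k)v₀²/(2g) = 1.667×5.94²/(2×10) = 2.94 m.
The distance along the slope is d = h/sinθ = 2.94/sin15.7° ≈ 10.9 m.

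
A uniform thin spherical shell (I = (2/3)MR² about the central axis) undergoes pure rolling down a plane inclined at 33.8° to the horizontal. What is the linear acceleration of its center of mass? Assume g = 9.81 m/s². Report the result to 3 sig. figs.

a ≈ 3.27 m/s²

Here I = (2/3)MR², so the shape factor k = I/(MR²) = 2/3.
Translational: Mg sinθ − f = Ma. Rotational about the CM: fR = Iα = kMRa, so f = kMa.
Eliminating f: Mg sinθ = (1+k)Ma, so a = g sinθ/(1+k) = 9.81 × sin33.8° / 1.667 ≈ 3.27 m/s².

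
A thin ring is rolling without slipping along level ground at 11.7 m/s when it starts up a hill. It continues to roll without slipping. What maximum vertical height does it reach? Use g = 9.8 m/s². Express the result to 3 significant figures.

The moment of inertia is MR², giving k ≡ I/(MR²) = 1.
Pure rolling means v = ωR; then KE = ½Mv² + ½I(v/R)² = ½(1+k)Mv² = Mv².
At the top the kinetic energy is zero, so Mv₀² = Mgh.
Thus h = (1+k)v₀²/(2g) = 2 × 11.7² / (2 × 9.8) ≈ 14.0 m.

h ≈ 14.0 m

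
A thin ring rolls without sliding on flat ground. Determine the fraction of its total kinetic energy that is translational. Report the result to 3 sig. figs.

fraction ≈ 0.500

For this body I = MR², i.e. k = I/(MR²) = 1.
Since ω = v/R, the translational part is ½Mv² and the rotational part is ½I(v/R)² = ½kMv²; the total is ½(1+k)Mv².
The translational fraction is therefore 1/(1+k) = 1/2 ≈ 0.500.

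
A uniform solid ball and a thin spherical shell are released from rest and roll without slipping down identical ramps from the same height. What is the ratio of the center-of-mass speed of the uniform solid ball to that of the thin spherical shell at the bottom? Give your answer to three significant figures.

Each satisfies Mgh = ½(1+k)Mv² with k = I/(MR²), so v ∝ 1/√(1+k).
For the uniform solid ball k = 0.4; for the thin spherical shell k = 2/3.
v₁/v₂ = √((1+k₂)/(1+k₁)) = √(1.667/1.4) ≈ 1.09.

v_ratio ≈ 1.09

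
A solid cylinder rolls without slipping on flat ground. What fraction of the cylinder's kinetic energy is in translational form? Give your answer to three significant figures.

For this body I = (1/2)MR², i.e. k = I/(MR²) = 0.5.
Since ω = v/R, the translational part is ½Mv² and the rotational part is ½I(v/R)² = ½kMv²; the total is ½(1+k)Mv².
The translational fraction is therefore 1/(1+k) = 1/1.5 ≈ 0.667.

fraction ≈ 0.667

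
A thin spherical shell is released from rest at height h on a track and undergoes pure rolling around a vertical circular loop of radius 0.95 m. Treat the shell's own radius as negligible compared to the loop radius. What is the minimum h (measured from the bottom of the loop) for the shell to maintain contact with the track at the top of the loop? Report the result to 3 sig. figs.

Here I = (2/3)MR², so the shape factor k = I/(MR²) = 2/3.
At the top, contact is just lost when gravity alone supplies the centripetal force: Mg = Mv_top²/r, i.e. v_top² = gr.
With ω = v/R, the kinetic energy at speed v is ½(1+k)Mv² = (5/6)Mv².
Energy conservation from release (height h) to the top (height 2r): Mgh = Mg(2r) + (5/6)M·gr.
Thus h_min = 2r + (1+k)r/2 = r(2 + 1.667/2) = 0.95 × 2.833 ≈ 2.69 m.

h_min ≈ 2.69 m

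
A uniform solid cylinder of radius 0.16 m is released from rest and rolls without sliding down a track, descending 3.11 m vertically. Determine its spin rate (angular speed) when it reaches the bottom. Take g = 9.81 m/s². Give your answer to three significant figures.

Here I = (1/2)MR², so the shape factor k = I/(MR²) = 0.5.
Rolling without slipping gives ω = v/R, so the total kinetic energy is ½Mv² + ½Iω² = ½(1+k)Mv² = (3/4)Mv².
Energy conservation Mgh = ½(1+k)Mv² gives v = √(2gh/(1+k)) = √(2 × 9.81 × 3.11 / 1.5) = 6.378 m/s.
Then ω = v/R = 6.378 / 0.16 ≈ 39.9 rad/s.

ω ≈ 39.9 rad/s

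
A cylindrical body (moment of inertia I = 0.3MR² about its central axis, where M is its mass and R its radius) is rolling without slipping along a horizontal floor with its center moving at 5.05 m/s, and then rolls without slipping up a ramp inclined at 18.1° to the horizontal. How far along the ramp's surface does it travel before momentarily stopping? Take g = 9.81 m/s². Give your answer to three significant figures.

d ≈ 5.44 m

For this body I = 0.3MR², i.e. k = I/(MR²) = 0.3.
The rolling condition ω = v/R makes the rotational term ½I(v/R)² = ½kMv², so KE_total = ½(1+k)Mv² = (13/20)Mv².
Setting this equal to Mgh gives the vertical rise h = (1+k)v₀²/(2g) = 1.3×5.05²/(2×9.81) = 1.69 m.
Along the incline, d = h/sinθ = 1.69/sin18.1° ≈ 5.44 m.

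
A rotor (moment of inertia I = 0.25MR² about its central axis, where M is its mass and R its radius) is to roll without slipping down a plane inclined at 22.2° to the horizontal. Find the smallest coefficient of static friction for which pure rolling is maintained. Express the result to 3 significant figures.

μ_min ≈ 0.0816

For this body I = 0.25MR², i.e. k = I/(MR²) = 0.25.
Translational: Mg sinθ − f = Ma. Rotational about the CM: fR = Iα = kMRa, so f = kMa.
These give a = g sinθ/(1+k) and the required friction f = kMg sinθ/(1+k).
The normal force is N = Mg cosθ, so μ_min = f/N = k tanθ/(1+k).
μ_min = 0.25 × tan22.2° / 1.25 ≈ 0.0816.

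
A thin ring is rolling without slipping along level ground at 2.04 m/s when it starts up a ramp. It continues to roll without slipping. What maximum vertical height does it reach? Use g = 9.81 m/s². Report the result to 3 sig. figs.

h ≈ 0.424 m

The moment of inertia is MR², giving k ≡ I/(MR²) = 1.
The rolling condition ω = v/R makes the rotational term ½I(v/R)² = ½kMv², so KE_total = ½(1+k)Mv² = Mv².
At the top the kinetic energy is zero, so Mv₀² = Mgh.
Thus h = (1+k)v₀²/(2g) = 2 × 2.04² / (2 × 9.81) ≈ 0.424 m.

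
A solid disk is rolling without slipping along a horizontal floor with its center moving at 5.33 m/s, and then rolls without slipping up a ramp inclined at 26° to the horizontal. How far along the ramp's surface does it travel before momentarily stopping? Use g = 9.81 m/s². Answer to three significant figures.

d ≈ 4.95 m

Here I = (1/2)MR², so the shape factor k = I/(MR²) = 0.5.
The rolling condition ω = v/R makes the rotational term ½I(v/R)² = ½kMv², so KE_total = ½(1+k)Mv² = (3/4)Mv².
Setting this equal to Mgh gives the vertical rise h = (1+k)v₀²/(2g) = 1.5×5.33²/(2×9.81) = 2.172 m.
Along the incline, d = h/sinθ = 2.172/sin26° ≈ 4.95 m.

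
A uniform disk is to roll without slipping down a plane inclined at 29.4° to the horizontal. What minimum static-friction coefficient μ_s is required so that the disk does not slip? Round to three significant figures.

μ_min ≈ 0.188

With I = (1/2)MR², the ratio k = I/(MR²) is 0.5.
Translational: Mg sinθ − f = Ma. Rotational about the CM: fR = Iα = kMRa, so f = kMa.
These give a = g sinθ/(1+k) and the required friction f = kMg sinθ/(1+k).
The normal force is N = Mg cosθ, so μ_min = f/N = k tanθ/(1+k).
μ_min = 0.5 × tan29.4° / 1.5 ≈ 0.188.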